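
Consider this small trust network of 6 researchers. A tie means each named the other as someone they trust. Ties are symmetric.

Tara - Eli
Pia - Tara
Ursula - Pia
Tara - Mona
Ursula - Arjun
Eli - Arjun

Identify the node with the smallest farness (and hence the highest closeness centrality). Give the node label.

Farness (sum of distances to all others) for each node — Arjun:9, Eli:8, Mona:11, Pia:8, Tara:7, Ursula:9.
The smallest farness is 7, for Tara, so Tara has the highest closeness.

Tara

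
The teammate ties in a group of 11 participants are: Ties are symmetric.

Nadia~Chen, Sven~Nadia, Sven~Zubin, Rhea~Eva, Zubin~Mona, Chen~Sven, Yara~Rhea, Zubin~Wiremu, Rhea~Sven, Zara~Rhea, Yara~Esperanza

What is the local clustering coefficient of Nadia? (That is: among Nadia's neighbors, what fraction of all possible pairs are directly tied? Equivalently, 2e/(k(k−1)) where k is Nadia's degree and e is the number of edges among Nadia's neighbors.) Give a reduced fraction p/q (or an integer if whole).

1

Nadia's neighbors: Chen and Sven (k = 2).
Possible neighbor pairs: C(2,2) = 1. Edges among them: Chen–Sven → e = 1.
Clustering(Nadia) = 1/1.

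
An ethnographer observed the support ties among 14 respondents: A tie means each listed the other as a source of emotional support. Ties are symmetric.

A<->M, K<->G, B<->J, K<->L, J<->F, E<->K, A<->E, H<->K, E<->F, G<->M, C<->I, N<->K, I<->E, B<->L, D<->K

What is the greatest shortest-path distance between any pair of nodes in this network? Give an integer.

Eccentricity of each node (its greatest distance to any other): A:4, B:5, C:5, D:4, E:3, F:3, G:4, H:4, I:4, J:4, K:3, L:4, M:4, N:4.
The maximum eccentricity is 5, realized for instance by the pair C–B via C – I – E – F – J – B. So the diameter is 5.

5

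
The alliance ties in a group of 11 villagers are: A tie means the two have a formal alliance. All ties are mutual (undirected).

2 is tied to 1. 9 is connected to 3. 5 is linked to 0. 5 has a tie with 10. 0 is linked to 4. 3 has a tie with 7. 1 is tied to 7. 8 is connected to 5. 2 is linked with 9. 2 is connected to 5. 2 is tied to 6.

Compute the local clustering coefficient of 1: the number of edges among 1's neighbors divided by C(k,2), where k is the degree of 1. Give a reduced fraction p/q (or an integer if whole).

0

1's neighbors: 2 and 7 (k = 2).
Possible neighbor pairs: C(2,2) = 1. Edges among them: none → e = 0.
Clustering(1) = 0/1.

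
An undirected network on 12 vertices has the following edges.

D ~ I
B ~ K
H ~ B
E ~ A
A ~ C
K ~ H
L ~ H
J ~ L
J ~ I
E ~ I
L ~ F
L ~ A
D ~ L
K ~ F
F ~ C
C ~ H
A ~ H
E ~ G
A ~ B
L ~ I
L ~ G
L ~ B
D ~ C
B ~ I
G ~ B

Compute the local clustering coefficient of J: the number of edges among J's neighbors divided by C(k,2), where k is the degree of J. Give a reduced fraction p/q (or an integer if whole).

J's neighbors: I and L (k = 2).
Possible neighbor pairs: C(2,2) = 1. Edges among them: I–L → e = 1.
Clustering(J) = 1/1.

1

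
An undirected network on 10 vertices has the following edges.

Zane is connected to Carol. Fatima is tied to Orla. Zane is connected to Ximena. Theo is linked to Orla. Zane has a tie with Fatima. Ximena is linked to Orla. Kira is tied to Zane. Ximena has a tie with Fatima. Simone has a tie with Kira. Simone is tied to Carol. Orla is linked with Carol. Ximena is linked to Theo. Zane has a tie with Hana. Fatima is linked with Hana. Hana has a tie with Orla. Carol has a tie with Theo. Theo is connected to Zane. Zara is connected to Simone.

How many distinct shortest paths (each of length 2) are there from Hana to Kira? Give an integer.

The shortest distance is 2, and the only length-2 path is Hana–Zane–Kira. So there is exactly 1 shortest path.

1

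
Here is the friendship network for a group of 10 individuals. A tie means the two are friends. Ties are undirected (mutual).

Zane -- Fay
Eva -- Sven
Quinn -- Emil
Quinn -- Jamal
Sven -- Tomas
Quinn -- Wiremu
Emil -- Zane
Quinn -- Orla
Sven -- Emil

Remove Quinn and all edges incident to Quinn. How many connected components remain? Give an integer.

4

Without Quinn, the remaining ties split the others into: {Emil, Eva, Fay, Sven, Tomas, Zane}; {Orla}; {Wiremu}; {Jamal}.
That's 4 separate components.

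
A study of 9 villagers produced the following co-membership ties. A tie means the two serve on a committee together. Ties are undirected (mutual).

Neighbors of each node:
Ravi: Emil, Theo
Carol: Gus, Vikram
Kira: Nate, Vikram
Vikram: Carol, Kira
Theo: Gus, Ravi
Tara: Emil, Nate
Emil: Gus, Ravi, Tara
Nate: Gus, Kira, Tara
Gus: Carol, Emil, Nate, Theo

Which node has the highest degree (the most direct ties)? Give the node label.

Gus

Degrees — Carol:2, Emil:3, Gus:4, Kira:2, Nate:3, Ravi:2, Tara:2, Theo:2, Vikram:2.
The maximum is 4, attained only by Gus.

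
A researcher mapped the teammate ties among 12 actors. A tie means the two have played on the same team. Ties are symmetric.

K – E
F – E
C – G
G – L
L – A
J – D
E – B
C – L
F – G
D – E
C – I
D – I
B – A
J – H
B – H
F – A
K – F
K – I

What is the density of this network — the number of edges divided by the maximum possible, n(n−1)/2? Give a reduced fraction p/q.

There are 18 edges and 12 nodes, so the maximum possible is C(12,2) = 66.
Density = 18/66 = 3/11.

3/11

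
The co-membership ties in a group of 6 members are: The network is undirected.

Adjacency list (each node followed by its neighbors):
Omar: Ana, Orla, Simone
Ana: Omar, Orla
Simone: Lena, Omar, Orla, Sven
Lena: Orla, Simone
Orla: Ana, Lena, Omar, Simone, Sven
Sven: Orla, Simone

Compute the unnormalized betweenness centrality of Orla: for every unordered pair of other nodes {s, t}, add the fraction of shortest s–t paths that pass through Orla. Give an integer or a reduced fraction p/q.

4

Pairs whose geodesics pass through Orla — Ana–Sven: 1; Ana–Simone: 1/2; Ana–Lena: 1; Sven–Omar: 1/2; Sven–Lena: 1/2; Omar–Lena: 1/2.
All other pairs contribute 0.
Summing the contributions gives betweenness(Orla) = 4.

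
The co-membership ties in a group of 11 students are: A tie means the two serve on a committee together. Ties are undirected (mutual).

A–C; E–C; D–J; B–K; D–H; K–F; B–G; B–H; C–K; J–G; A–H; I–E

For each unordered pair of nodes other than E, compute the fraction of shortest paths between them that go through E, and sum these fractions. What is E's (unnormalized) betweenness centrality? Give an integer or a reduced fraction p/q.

Pairs whose geodesics pass through E — J–I: 2/2; B–I: 1; I–F: 1; I–A: 1; I–C: 1; I–D: 1; I–H: 1; I–K: 1; I–G: 1.
All other pairs contribute 0.
Summing the contributions gives betweenness(E) = 9.

9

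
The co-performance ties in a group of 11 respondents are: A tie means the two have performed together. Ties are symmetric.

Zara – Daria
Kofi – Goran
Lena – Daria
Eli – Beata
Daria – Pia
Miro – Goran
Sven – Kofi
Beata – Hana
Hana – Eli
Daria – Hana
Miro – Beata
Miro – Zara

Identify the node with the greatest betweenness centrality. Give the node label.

Unnormalized betweenness of each node: Beata:17/2, Daria:37/2, Eli:0, Goran:16, Hana:13/2, Kofi:9, Lena:0, Miro:45/2, Pia:0, Sven:0, Zara:12.
Miro has the largest value, 45/2, making it the main broker — the node through which the most shortest paths run.

Miro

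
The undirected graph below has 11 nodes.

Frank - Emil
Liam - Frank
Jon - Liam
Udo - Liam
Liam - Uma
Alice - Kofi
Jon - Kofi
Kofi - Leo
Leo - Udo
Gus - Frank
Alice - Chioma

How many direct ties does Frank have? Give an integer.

Frank is directly tied to Emil, Gus, and Liam. That is 3 neighbors, so the degree of Frank is 3.

3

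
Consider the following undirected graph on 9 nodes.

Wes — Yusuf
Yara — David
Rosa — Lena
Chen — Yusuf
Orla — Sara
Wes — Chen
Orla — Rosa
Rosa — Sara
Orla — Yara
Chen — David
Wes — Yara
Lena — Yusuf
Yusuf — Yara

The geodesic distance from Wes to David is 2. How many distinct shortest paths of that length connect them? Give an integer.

The shortest distance is 2. The length-2 paths are: Wes–Yara–David; Wes–Chen–David.
That gives 2 distinct shortest paths.

2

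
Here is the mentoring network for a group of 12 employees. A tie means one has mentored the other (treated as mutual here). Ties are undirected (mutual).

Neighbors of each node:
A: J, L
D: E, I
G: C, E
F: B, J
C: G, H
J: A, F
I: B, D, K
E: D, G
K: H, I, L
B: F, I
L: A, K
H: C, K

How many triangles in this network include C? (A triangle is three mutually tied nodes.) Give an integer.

C's neighbors are G and H, but none of them are tied to each other, so no triangle contains C.

0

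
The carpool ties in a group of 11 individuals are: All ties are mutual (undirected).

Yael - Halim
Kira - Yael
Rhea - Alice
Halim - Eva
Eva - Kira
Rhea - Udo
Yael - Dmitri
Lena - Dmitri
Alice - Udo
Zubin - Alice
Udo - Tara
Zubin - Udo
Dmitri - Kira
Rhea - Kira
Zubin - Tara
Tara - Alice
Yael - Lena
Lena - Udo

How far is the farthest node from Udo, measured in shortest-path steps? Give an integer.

3

Distances from Udo: Alice:1, Dmitri:2, Eva:3, Halim:3, Kira:2, Lena:1, Rhea:1, Tara:1, Yael:2, Zubin:1.
The largest is 3 (to Eva and Halim), so the eccentricity of Udo is 3.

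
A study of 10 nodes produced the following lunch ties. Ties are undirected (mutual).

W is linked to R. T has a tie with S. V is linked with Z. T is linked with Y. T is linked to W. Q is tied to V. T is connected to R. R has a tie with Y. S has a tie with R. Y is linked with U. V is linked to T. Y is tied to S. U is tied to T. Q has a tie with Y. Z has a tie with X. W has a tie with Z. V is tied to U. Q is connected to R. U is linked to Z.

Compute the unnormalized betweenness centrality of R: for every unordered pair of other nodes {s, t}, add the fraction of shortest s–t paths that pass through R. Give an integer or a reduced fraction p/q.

97/30

Pairs whose geodesics pass through R — X–S: 1/5; S–W: 1/2; S–Z: 1/5; S–Q: 1/2; T–Q: 1/3; W–Q: 1; W–Y: 1/2.
All other pairs contribute 0.
Summing the contributions gives betweenness(R) = 97/30.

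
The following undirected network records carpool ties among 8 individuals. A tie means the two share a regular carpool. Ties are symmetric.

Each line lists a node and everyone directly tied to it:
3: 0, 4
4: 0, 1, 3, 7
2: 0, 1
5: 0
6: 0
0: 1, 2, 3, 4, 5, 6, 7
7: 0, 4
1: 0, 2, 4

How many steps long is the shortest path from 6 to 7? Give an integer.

One shortest route is 6 – 0 – 7, which uses 2 edges, and 6 and 7 are not directly tied, so nothing shorter exists. So d(6,7) = 2.

2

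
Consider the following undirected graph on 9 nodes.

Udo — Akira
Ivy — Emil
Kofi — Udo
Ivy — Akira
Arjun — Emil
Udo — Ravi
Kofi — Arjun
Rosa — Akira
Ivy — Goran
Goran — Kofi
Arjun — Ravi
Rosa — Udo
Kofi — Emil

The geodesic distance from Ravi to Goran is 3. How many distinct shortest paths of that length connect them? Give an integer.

The shortest distance is 3. The length-3 paths are: Ravi–Arjun–Kofi–Goran; Ravi–Udo–Kofi–Goran.
That gives 2 distinct shortest paths.

2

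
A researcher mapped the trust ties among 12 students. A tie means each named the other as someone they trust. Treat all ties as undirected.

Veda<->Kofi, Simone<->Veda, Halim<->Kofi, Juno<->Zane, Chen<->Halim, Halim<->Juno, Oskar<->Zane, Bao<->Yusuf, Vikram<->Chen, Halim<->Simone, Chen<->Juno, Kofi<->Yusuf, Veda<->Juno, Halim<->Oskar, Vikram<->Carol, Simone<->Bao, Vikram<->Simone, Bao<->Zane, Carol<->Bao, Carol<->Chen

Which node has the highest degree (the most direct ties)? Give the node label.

Degrees — Bao:4, Carol:3, Chen:4, Halim:5, Juno:4, Kofi:3, Oskar:2, Simone:4, Veda:3, Vikram:3, Yusuf:2, Zane:3.
The maximum is 5, attained only by Halim.

Halim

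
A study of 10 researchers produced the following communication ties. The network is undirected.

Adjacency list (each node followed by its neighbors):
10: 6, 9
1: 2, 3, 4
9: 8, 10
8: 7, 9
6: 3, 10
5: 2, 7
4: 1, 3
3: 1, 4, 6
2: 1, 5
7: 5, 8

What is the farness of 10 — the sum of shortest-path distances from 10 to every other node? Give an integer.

Distances from 10: 1:3, 2:4, 3:2, 4:3, 5:4, 6:1, 7:3, 8:2, 9:1.
Sum = 3 + 4 + 2 + 3 + 4 + 1 + 3 + 2 + 1 = 23.

23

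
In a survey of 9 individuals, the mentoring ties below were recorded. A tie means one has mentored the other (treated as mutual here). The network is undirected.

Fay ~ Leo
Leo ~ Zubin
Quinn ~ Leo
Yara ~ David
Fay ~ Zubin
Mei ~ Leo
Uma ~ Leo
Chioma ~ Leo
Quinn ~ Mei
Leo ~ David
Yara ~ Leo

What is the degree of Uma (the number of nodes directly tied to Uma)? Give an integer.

Uma is directly tied to Leo. That is 1 neighbor, so the degree of Uma is 1.

1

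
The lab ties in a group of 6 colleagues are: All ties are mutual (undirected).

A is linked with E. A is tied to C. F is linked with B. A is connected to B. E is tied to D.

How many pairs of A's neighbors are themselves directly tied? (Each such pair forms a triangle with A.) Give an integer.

A's neighbors are B, C, and E, but none of them are tied to each other, so no triangle contains A.

0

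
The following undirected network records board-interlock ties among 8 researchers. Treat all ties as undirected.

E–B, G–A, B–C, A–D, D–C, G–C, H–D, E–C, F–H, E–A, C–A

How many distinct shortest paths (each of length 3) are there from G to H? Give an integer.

The shortest distance is 3. The length-3 paths are: G–C–D–H; G–A–D–H.
That gives 2 distinct shortest paths.

2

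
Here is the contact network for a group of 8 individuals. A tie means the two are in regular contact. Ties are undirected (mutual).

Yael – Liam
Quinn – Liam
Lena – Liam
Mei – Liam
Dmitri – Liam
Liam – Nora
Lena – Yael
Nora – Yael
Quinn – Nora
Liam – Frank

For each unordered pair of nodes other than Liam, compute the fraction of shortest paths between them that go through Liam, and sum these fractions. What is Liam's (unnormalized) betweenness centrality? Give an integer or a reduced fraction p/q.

17

Pairs whose geodesics pass through Liam — Yael–Quinn: 1/2; Yael–Dmitri: 1; Yael–Frank: 1; Yael–Mei: 1; Quinn–Lena: 1; Quinn–Dmitri: 1; Quinn–Frank: 1; Quinn–Mei: 1; Lena–Dmitri: 1; Lena–Frank: 1; Lena–Mei: 1; Lena–Nora: 1/2; Dmitri–Frank: 1; Dmitri–Mei: 1 … (+4 more pairs).
All other pairs contribute 0.
Summing the contributions gives betweenness(Liam) = 17.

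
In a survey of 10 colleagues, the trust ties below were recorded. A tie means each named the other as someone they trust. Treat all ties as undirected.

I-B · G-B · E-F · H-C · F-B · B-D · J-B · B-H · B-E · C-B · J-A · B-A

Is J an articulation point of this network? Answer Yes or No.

No

Even without J, every remaining node can still reach every other (the residual graph is connected), so J is not a cut vertex.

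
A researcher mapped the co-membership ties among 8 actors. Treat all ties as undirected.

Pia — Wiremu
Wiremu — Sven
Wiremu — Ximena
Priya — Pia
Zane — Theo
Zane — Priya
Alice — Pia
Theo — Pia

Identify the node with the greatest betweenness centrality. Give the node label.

Pia

Unnormalized betweenness of each node: Alice:0, Pia:31/2, Priya:5/2, Sven:0, Theo:5/2, Wiremu:11, Ximena:0, Zane:1/2.
Pia has the largest value, 31/2, making it the main broker — the node through which the most shortest paths run.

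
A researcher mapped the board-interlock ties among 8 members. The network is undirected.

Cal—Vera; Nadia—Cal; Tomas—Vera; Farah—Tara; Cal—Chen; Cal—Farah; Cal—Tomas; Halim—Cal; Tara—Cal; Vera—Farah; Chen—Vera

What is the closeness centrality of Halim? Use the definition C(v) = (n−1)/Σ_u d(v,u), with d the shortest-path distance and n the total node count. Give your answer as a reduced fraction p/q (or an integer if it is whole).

7/13

Distances from Halim: Cal:1, Chen:2, Farah:2, Nadia:2, Tara:2, Tomas:2, Vera:2. Sum = 13.
n = 8, so closeness = 7/13.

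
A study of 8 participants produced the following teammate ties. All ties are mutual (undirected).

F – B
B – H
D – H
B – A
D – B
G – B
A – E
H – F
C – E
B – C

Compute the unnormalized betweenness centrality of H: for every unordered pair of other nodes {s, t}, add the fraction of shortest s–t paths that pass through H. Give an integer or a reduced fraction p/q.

Pairs whose geodesics pass through H — D–F: 1/2.
All other pairs contribute 0.
Summing the contributions gives betweenness(H) = 1/2.

1/2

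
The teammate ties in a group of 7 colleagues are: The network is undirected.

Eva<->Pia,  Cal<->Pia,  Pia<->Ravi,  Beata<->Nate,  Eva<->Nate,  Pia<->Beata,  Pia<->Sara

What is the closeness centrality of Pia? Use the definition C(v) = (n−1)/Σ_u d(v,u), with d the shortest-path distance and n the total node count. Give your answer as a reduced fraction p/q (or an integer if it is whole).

6/7

Distances from Pia: Beata:1, Cal:1, Eva:1, Nate:2, Ravi:1, Sara:1. Sum = 7.
n = 7, so closeness = 6/7.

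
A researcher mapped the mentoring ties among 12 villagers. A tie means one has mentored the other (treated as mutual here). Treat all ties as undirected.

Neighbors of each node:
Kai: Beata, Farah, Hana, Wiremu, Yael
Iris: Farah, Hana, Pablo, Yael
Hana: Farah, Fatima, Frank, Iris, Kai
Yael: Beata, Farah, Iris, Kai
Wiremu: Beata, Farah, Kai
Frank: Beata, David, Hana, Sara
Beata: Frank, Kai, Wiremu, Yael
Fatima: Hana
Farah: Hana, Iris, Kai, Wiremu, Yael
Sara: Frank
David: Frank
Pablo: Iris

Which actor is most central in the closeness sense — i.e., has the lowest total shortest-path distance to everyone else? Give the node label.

Farness (sum of distances to all others) for each node — Beata:20, David:29, Farah:19, Fatima:27, Frank:19, Hana:17, Iris:20, Kai:20, Pablo:30, Sara:29, Wiremu:23, Yael:21.
The smallest farness is 17, for Hana, so Hana has the highest closeness.

Hana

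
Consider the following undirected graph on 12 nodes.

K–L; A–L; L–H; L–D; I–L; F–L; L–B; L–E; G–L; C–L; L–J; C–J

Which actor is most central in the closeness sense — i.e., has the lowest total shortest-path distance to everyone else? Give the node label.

L

Farness (sum of distances to all others) for each node — A:21, B:21, C:20, D:21, E:21, F:21, G:21, H:21, I:21, J:20, K:21, L:11.
The smallest farness is 11, for L, so L has the highest closeness.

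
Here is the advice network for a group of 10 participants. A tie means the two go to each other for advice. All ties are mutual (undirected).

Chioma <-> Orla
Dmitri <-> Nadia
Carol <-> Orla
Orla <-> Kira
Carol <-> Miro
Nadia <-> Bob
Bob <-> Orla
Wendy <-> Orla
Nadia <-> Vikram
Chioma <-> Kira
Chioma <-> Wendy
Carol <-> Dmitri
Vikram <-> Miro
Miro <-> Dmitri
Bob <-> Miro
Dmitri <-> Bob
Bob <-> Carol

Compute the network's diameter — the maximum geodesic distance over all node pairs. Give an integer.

Eccentricity of each node (its greatest distance to any other): Bob:2, Carol:2, Chioma:4, Dmitri:3, Kira:4, Miro:3, Nadia:3, Orla:3, Vikram:4, Wendy:4.
The maximum eccentricity is 4, realized for instance by the pair Wendy–Vikram via Wendy – Orla – Bob – Nadia – Vikram. So the diameter is 4.

4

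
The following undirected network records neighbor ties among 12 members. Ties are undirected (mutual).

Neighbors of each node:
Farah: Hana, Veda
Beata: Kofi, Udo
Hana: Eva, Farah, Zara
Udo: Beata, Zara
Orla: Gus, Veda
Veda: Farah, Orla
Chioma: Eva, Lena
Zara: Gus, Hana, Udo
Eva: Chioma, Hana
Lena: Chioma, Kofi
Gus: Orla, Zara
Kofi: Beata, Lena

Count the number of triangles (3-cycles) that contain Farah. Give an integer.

Farah's neighbors are Hana and Veda, but none of them are tied to each other, so no triangle contains Farah.

0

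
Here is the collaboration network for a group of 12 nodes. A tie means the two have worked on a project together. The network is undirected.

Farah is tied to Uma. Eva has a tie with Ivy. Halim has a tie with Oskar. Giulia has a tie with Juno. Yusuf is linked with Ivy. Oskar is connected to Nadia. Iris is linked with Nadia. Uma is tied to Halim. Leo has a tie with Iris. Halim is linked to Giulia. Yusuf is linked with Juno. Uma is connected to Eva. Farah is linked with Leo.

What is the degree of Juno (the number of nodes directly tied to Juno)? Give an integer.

Juno is directly tied to Giulia and Yusuf. That is 2 neighbors, so the degree of Juno is 2.

2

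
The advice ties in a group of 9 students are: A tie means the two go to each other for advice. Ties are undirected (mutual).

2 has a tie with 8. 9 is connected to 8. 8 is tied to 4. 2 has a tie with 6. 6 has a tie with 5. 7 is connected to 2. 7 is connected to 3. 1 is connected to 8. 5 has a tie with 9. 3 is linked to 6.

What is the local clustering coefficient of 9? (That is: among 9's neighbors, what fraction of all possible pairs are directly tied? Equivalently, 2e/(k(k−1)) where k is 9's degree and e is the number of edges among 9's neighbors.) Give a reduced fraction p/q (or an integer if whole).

0

9's neighbors: 5 and 8 (k = 2).
Possible neighbor pairs: C(2,2) = 1. Edges among them: none → e = 0.
Clustering(9) = 0/1.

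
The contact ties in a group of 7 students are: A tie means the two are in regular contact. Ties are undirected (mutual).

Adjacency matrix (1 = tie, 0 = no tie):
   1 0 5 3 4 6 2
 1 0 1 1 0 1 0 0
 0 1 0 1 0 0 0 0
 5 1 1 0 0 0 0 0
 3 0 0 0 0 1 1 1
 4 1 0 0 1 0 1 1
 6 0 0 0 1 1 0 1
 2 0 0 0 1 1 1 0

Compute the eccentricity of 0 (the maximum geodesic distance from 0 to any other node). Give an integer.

3

Distances from 0: 1:1, 2:3, 3:3, 4:2, 5:1, 6:3.
The largest is 3 (to 3, 6, and 2), so the eccentricity of 0 is 3.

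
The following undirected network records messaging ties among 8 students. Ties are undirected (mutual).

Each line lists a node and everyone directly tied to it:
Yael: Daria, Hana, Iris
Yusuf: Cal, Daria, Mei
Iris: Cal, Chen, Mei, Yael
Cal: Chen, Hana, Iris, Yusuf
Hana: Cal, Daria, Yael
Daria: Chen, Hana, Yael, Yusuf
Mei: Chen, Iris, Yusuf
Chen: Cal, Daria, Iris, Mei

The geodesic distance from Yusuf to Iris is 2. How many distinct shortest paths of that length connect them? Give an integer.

The shortest distance is 2. The length-2 paths are: Yusuf–Cal–Iris; Yusuf–Mei–Iris.
That gives 2 distinct shortest paths.

2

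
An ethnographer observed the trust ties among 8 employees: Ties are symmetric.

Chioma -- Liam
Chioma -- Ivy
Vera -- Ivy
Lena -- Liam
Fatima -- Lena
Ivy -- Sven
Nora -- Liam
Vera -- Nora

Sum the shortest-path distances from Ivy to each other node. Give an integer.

14

Distances from Ivy: Chioma:1, Fatima:4, Lena:3, Liam:2, Nora:2, Sven:1, Vera:1.
Sum = 1 + 4 + 3 + 2 + 2 + 1 + 1 = 14.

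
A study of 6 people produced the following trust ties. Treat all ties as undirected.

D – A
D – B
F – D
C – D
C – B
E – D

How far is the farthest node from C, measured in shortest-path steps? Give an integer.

2

Distances from C: A:2, B:1, D:1, E:2, F:2.
The largest is 2 (to E, F, and A), so the eccentricity of C is 2.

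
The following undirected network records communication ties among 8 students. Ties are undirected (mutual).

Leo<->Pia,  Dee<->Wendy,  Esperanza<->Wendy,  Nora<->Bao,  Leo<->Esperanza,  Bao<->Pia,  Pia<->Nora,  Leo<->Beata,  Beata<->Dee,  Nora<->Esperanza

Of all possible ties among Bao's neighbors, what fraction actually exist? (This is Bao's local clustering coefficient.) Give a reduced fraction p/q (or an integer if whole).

1

Bao's neighbors: Nora and Pia (k = 2).
Possible neighbor pairs: C(2,2) = 1. Edges among them: Nora–Pia → e = 1.
Clustering(Bao) = 1/1.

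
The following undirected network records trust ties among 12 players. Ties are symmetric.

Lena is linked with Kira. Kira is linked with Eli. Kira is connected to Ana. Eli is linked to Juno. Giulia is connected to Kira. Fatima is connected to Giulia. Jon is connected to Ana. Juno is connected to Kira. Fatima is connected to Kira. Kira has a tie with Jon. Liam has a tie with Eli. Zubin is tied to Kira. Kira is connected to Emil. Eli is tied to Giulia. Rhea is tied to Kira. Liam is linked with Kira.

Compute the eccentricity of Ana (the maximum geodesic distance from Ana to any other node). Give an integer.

Distances from Ana: Eli:2, Emil:2, Fatima:2, Giulia:2, Jon:1, Juno:2, Kira:1, Lena:2, Liam:2, Rhea:2, Zubin:2.
The largest is 2 (to Zubin, Rhea, Eli, Giulia, Liam, Lena, Emil, Fatima, and Juno), so the eccentricity of Ana is 2.

2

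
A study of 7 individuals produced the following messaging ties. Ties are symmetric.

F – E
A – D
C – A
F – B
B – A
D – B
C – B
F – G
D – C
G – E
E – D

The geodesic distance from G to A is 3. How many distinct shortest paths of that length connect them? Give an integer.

2

The shortest distance is 3. The length-3 paths are: G–E–D–A; G–F–B–A.
That gives 2 distinct shortest paths.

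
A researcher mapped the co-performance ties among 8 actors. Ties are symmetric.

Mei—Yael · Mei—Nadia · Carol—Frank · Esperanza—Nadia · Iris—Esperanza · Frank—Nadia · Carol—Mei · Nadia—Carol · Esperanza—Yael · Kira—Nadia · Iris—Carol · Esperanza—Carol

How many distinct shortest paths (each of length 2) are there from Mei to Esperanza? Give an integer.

3

The shortest distance is 2. The length-2 paths are: Mei–Carol–Esperanza; Mei–Yael–Esperanza; Mei–Nadia–Esperanza.
That gives 3 distinct shortest paths.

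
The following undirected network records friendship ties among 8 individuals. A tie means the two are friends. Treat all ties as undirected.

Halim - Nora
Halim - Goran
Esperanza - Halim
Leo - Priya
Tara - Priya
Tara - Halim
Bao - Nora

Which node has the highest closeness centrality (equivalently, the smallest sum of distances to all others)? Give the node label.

Halim

Farness (sum of distances to all others) for each node — Bao:21, Esperanza:17, Goran:17, Halim:11, Leo:23, Nora:15, Priya:17, Tara:13.
The smallest farness is 11, for Halim, so Halim has the highest closeness.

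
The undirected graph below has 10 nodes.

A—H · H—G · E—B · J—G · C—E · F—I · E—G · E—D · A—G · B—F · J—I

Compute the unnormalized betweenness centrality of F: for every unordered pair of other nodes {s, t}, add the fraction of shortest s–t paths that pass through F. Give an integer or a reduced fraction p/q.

Pairs whose geodesics pass through F — C–I: 1/2; E–I: 1/2; B–I: 1; B–J: 1/2; I–D: 1/2.
All other pairs contribute 0.
Summing the contributions gives betweenness(F) = 3.

3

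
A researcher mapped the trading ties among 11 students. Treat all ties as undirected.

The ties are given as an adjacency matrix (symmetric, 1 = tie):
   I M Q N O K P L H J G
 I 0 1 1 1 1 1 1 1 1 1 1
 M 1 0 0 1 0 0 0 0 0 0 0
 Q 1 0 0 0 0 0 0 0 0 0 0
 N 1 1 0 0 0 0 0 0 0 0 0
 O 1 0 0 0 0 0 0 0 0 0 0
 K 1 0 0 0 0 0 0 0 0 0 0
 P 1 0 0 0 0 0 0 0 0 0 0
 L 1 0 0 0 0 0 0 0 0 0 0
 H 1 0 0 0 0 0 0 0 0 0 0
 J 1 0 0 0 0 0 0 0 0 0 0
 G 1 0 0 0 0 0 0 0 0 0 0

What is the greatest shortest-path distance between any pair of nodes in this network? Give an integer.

Eccentricity of each node (its greatest distance to any other): G:2, H:2, I:1, J:2, K:2, L:2, M:2, N:2, O:2, P:2, Q:2.
The maximum eccentricity is 2, realized for instance by the pair M–Q via M – I – Q. So the diameter is 2.

2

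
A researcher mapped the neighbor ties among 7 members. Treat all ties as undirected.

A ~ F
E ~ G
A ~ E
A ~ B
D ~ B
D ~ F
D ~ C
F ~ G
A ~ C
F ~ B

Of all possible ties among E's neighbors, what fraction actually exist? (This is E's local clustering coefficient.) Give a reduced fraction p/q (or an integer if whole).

0

E's neighbors: A and G (k = 2).
Possible neighbor pairs: C(2,2) = 1. Edges among them: none → e = 0.
Clustering(E) = 0/1.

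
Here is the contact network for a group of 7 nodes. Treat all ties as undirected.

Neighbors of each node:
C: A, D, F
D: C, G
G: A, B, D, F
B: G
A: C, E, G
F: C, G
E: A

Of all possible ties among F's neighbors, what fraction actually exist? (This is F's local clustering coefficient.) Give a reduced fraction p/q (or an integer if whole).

0

F's neighbors: C and G (k = 2).
Possible neighbor pairs: C(2,2) = 1. Edges among them: none → e = 0.
Clustering(F) = 0/1.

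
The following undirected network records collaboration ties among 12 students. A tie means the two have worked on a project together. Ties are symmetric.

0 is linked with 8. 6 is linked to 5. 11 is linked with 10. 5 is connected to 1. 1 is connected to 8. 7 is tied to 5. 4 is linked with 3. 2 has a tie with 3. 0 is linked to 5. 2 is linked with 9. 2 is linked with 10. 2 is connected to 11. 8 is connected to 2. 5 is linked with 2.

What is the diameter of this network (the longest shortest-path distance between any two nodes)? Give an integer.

Eccentricity of each node (its greatest distance to any other): 0:4, 1:4, 2:2, 3:3, 4:4, 5:3, 6:4, 7:4, 8:3, 9:3, 10:3, 11:3.
The maximum eccentricity is 4, realized for instance by the pair 0–4 via 0 – 5 – 2 – 3 – 4. So the diameter is 4.

4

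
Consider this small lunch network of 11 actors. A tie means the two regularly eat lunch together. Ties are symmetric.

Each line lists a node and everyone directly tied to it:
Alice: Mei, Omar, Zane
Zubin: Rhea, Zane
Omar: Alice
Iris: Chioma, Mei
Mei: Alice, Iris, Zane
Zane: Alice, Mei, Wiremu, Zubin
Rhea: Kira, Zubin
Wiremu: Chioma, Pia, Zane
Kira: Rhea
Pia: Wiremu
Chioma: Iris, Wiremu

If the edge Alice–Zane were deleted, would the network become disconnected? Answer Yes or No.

Even without that edge, Alice still reaches Zane via Alice – Mei – Zane, so the network stays connected. Not a bridge.

No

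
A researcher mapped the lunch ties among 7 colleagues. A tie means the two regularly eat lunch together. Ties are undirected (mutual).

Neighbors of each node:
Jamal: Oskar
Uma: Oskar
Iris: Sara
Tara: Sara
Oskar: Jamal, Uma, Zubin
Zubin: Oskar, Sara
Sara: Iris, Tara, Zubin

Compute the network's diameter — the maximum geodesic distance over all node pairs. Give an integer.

4

Eccentricity of each node (its greatest distance to any other): Iris:4, Jamal:4, Oskar:3, Sara:3, Tara:4, Uma:4, Zubin:2.
The maximum eccentricity is 4, realized for instance by the pair Iris–Uma via Iris – Sara – Zubin – Oskar – Uma. So the diameter is 4.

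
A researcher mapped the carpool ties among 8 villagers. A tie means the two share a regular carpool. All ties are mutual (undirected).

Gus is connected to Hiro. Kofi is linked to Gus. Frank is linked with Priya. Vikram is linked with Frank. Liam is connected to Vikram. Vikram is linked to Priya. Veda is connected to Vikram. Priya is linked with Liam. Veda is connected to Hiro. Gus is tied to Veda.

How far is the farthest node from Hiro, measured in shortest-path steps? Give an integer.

3

Distances from Hiro: Frank:3, Gus:1, Kofi:2, Liam:3, Priya:3, Veda:1, Vikram:2.
The largest is 3 (to Priya, Liam, and Frank), so the eccentricity of Hiro is 3.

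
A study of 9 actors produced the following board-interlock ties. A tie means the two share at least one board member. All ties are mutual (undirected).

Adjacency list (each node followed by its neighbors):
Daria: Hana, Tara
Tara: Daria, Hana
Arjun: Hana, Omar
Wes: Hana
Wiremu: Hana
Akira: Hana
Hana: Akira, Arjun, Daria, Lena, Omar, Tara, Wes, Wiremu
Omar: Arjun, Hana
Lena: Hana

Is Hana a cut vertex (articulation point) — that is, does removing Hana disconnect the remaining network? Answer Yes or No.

Removing Hana leaves {Daria and Tara} with no path to {Lena}, so the network splits into 6 components. Hana is a cut vertex.

Yes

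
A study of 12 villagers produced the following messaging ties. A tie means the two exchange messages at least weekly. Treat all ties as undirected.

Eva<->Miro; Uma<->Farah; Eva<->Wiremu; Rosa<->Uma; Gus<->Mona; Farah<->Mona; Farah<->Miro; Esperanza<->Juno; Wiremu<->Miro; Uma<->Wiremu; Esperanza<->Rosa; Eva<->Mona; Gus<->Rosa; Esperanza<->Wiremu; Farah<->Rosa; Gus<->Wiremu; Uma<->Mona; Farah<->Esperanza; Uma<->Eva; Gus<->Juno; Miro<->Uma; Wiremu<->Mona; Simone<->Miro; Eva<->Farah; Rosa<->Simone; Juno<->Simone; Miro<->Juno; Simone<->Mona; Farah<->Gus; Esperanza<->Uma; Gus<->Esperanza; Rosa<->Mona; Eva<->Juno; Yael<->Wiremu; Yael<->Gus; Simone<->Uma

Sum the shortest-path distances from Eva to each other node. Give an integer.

Distances from Eva: Esperanza:2, Farah:1, Gus:2, Juno:1, Miro:1, Mona:1, Rosa:2, Simone:2, Uma:1, Wiremu:1, Yael:2.
Sum = 2 + 1 + 2 + 1 + 1 + 1 + 2 + 2 + 1 + 1 + 2 = 16.

16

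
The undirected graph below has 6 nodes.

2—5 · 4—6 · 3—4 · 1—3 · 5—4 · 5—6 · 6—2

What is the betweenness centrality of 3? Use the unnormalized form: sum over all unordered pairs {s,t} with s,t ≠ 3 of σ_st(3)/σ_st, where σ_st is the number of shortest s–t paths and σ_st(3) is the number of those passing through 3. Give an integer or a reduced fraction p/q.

4

Pairs whose geodesics pass through 3 — 5–1: 1; 4–1: 1; 6–1: 1; 2–1: 2/2.
All other pairs contribute 0.
Summing the contributions gives betweenness(3) = 4.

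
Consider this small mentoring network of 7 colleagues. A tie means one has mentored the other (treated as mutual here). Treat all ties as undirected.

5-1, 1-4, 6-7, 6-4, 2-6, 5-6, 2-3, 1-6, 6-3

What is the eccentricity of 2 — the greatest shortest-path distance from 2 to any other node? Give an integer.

2

Distances from 2: 1:2, 3:1, 4:2, 5:2, 6:1, 7:2.
The largest is 2 (to 1, 5, 7, and 4), so the eccentricity of 2 is 2.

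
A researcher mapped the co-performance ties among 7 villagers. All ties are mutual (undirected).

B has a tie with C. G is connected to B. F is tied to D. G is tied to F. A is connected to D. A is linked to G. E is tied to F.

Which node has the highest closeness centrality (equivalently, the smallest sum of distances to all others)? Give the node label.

Farness (sum of distances to all others) for each node — A:12, B:12, C:17, D:13, E:15, F:10, G:9.
The smallest farness is 9, for G, so G has the highest closeness.

G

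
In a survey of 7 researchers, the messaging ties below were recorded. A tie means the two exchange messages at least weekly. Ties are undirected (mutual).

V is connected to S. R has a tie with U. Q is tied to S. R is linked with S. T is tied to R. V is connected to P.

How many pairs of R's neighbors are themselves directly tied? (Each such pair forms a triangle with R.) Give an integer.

0

R's neighbors are S, T, and U, but none of them are tied to each other, so no triangle contains R.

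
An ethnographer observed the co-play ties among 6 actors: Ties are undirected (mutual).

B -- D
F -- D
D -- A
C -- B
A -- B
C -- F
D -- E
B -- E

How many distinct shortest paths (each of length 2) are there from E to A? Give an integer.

The shortest distance is 2. The length-2 paths are: E–D–A; E–B–A.
That gives 2 distinct shortest paths.

2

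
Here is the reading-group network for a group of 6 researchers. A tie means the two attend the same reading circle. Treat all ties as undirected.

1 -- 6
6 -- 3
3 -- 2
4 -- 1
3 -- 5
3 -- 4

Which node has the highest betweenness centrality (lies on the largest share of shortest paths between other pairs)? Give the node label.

Unnormalized betweenness of each node: 1:1/2, 2:0, 3:15/2, 4:3/2, 5:0, 6:3/2.
3 has the largest value, 15/2, making it the main broker — the node through which the most shortest paths run.

3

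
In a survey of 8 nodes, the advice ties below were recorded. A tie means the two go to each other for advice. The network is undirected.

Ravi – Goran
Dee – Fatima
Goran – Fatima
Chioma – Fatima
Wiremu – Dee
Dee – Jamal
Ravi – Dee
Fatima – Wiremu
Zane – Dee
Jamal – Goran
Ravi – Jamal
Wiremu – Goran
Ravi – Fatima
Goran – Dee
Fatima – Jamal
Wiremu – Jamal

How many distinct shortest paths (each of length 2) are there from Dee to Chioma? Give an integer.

1

The shortest distance is 2, and the only length-2 path is Dee–Fatima–Chioma. So there is exactly 1 shortest path.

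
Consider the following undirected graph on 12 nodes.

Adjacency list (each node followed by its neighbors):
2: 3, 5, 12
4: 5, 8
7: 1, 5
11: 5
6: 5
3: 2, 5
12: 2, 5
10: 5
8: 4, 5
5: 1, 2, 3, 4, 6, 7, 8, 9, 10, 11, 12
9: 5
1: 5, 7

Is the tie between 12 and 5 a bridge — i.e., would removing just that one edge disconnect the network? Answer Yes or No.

Even without that edge, 12 still reaches 5 via 12 – 2 – 5, so the network stays connected. Not a bridge.

No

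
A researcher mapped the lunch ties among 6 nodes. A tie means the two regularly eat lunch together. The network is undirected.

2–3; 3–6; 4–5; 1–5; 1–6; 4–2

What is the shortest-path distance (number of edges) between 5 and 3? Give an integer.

One shortest route is 5 – 1 – 6 – 3, which uses 3 edges, and at distance 2 from 5 we only reach {2, 6}, which does not include 3. So d(5,3) = 3.

3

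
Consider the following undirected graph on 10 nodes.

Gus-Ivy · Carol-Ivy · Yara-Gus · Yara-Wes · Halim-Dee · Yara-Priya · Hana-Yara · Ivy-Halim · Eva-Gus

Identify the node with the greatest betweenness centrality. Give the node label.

Unnormalized betweenness of each node: Carol:0, Dee:0, Eva:0, Gus:24, Halim:8, Hana:0, Ivy:20, Priya:0, Wes:0, Yara:21.
Gus has the largest value, 24, making it the main broker — the node through which the most shortest paths run.

Gus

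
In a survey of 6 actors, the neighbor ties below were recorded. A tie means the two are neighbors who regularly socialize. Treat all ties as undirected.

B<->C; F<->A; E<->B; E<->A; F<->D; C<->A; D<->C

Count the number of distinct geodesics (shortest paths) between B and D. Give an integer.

The shortest distance is 2, and the only length-2 path is B–C–D. So there is exactly 1 shortest path.

1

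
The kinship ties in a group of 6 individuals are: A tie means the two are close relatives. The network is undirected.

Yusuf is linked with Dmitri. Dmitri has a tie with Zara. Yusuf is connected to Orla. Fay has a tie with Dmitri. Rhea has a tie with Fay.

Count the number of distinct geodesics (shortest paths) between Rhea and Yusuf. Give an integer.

The shortest distance is 3, and the only length-3 path is Rhea–Fay–Dmitri–Yusuf. So there is exactly 1 shortest path.

1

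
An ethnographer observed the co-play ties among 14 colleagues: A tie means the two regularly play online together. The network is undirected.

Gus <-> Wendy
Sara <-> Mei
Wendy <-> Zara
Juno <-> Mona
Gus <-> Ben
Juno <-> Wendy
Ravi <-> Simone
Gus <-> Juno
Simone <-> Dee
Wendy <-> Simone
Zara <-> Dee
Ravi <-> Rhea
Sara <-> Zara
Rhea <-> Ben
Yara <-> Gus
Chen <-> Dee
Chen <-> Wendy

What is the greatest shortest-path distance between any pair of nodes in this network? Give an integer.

6

Eccentricity of each node (its greatest distance to any other): Ben:5, Chen:4, Dee:4, Gus:4, Juno:4, Mei:6, Mona:5, Ravi:5, Rhea:6, Sara:5, Simone:4, Wendy:3, Yara:5, Zara:4.
The maximum eccentricity is 6, realized for instance by the pair Rhea–Mei via Rhea – Ravi – Simone – Dee – Zara – Sara – Mei. So the diameter is 6.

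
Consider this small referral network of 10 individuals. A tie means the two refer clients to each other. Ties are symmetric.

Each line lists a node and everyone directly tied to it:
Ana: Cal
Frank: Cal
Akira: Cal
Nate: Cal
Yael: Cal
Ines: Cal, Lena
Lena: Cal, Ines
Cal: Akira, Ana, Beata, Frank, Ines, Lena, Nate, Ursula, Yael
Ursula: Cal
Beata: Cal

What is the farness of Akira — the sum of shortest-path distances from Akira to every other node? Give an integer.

17

Distances from Akira: Ana:2, Beata:2, Cal:1, Frank:2, Ines:2, Lena:2, Nate:2, Ursula:2, Yael:2.
Sum = 2 + 2 + 1 + 2 + 2 + 2 + 2 + 2 + 2 = 17.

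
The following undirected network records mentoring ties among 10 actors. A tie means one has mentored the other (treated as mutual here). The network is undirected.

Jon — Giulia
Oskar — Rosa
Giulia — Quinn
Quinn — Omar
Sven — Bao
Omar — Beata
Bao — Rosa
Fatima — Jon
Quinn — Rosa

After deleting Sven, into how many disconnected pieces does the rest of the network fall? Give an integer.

Sven's neighbors (Bao) remain reachable from one another through other ties, so the rest of the network stays in one piece.

1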